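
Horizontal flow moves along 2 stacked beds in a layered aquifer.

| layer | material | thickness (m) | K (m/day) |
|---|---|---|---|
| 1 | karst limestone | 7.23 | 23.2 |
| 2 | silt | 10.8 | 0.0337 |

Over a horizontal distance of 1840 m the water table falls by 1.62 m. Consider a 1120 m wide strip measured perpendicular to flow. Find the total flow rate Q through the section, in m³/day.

Flow is parallel to layering, so each bed carries its own Darcy discharge and the transmissivities add.
Σ(K_i·b_i) = 23.2×7.23 + 0.0337×10.8 = 168.1 m²/day.
Hydraulic gradient i = Δh / L = 1.62 / 1840 = 0.0008804.
Q = Σ(K_i·b_i) · W · i = 168.1 × 1120 × 0.0008804 = 165.8 m³/day.

166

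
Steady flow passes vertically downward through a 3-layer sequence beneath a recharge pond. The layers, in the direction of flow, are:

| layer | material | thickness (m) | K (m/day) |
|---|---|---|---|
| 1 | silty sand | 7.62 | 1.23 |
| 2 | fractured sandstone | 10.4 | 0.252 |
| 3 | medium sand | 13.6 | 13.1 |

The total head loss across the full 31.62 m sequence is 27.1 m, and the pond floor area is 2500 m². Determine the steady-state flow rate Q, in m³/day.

Flow is perpendicular to layering, so the layers act in series and the equivalent K is the thickness-weighted harmonic mean.
Total thickness L = 7.62 + 10.4 + 13.6 = 31.62 m.
Σ(b_i/K_i) = 7.62/1.23 + 10.4/0.252 + 13.6/13.1 = 48.50 d.
K_eq = L / Σ(b_i/K_i) = 31.62 / 48.50 = 0.6519 m/day.
Q = K_eq · A · (Δh/L) = 0.6519 × 2500 × (27.1/31.62) = 1397 m³/day.

1400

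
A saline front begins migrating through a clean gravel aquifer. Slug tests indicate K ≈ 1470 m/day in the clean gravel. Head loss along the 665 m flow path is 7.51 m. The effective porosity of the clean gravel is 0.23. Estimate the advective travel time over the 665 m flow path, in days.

Hydraulic gradient i = Δh / L = 7.51 / 665 = 0.01129.
Darcy flux q = K · i = 1470 × 0.01129 = 16.60 m/day.
Seepage velocity v = q / n_e = 16.60 / 0.23 = 72.18 m/day.
Travel time t = L / v = 665 / 72.18 = 9.213 days.

9.21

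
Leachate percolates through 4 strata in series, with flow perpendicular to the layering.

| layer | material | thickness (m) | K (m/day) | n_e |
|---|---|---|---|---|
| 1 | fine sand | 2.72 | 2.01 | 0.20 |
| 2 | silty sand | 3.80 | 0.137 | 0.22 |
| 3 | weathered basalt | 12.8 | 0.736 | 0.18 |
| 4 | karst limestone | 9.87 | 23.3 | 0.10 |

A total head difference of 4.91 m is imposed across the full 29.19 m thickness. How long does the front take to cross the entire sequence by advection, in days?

With flow normal to the layers, continuity requires the same specific discharge q through every layer.
Σ(b_i/K_i) = 2.72/2.01 + 3.80/0.137 + 12.8/0.736 + 9.87/23.3 = 46.91 d.
q = Δh / Σ(b_i/K_i) = 4.91 / 46.91 = 0.1047 m/day.
In each layer the seepage velocity is v_i = q/n_i, so the layer transit time is t_i = b_i·n_i / q:
  layer 1 (fine sand): t_1 = 2.72 × 0.20 / 0.1047 = 5.197 d
  layer 2 (silty sand): t_2 = 3.80 × 0.22 / 0.1047 = 7.986 d
  layer 3 (weathered basalt): t_3 = 12.8 × 0.18 / 0.1047 = 22.01 d
  layer 4 (karst limestone): t_4 = 9.87 × 0.10 / 0.1047 = 9.429 d
Total t = Σ t_i = 44.62 days.

44.6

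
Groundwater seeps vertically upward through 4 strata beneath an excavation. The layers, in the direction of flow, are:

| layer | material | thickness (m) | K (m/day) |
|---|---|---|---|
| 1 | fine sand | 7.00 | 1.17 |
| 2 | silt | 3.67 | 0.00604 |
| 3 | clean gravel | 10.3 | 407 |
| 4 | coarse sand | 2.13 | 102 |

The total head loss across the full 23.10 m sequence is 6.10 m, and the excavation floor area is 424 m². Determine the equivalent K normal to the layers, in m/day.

0.0376

Flow is perpendicular to layering, so the layers act in series and the equivalent K is the thickness-weighted harmonic mean.
Total thickness L = 7.00 + 3.67 + 10.3 + 2.13 = 23.10 m.
Σ(b_i/K_i) = 7.00/1.17 + 3.67/0.00604 + 10.3/407 + 2.13/102 = 613.6 d.
K_eq = L / Σ(b_i/K_i) = 23.10 / 613.6 = 0.03764 m/day.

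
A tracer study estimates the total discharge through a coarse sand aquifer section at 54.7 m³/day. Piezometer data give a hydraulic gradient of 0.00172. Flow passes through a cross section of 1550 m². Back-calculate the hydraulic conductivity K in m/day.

Hydraulic gradient i = 0.00172.
From Q = K·A·i, K = Q / (A·i) = 54.7 / (1550 × 0.001720) = 20.52 m/day.

20.5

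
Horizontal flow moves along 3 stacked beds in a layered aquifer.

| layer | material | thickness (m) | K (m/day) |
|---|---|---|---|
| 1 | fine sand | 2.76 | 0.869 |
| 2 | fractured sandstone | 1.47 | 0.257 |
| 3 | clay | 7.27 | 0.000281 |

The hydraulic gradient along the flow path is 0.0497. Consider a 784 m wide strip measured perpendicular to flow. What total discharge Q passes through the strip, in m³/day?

Flow is parallel to layering, so each bed carries its own Darcy discharge and the transmissivities add.
Σ(K_i·b_i) = 0.869×2.76 + 0.257×1.47 + 0.000281×7.27 = 2.778 m²/day.
Hydraulic gradient i = 0.0497.
Q = Σ(K_i·b_i) · W · i = 2.778 × 784 × 0.04970 = 108.3 m³/day.

108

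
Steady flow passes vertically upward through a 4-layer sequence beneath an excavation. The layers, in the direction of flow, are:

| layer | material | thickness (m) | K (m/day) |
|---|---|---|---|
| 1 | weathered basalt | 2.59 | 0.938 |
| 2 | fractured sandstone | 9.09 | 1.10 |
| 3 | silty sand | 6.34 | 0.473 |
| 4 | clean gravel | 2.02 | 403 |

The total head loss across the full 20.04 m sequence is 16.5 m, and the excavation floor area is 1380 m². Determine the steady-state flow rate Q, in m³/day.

932

Flow is perpendicular to layering, so the layers act in series and the equivalent K is the thickness-weighted harmonic mean.
Total thickness L = 2.59 + 9.09 + 6.34 + 2.02 = 20.04 m.
Σ(b_i/K_i) = 2.59/0.938 + 9.09/1.10 + 6.34/0.473 + 2.02/403 = 24.43 d.
K_eq = L / Σ(b_i/K_i) = 20.04 / 24.43 = 0.8202 m/day.
Q = K_eq · A · (Δh/L) = 0.8202 × 1380 × (16.5/20.04) = 931.9 m³/day.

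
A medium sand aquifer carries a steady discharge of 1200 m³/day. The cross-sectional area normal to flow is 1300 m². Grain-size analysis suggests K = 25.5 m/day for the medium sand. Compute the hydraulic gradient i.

From Q = K·A·i, i = Q / (K·A) = 1200 / (25.50 × 1300) = 0.03620.

0.0362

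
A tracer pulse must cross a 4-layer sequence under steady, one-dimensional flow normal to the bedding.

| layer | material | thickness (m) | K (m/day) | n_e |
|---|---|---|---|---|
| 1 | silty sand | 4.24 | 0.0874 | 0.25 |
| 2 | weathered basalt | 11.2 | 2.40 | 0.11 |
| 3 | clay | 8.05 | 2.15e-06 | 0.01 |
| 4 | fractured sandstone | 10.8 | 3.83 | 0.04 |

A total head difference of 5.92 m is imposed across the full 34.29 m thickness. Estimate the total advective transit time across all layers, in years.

4860

With flow normal to the layers, continuity requires the same specific discharge q through every layer.
Σ(b_i/K_i) = 4.24/0.0874 + 11.2/2.40 + 8.05/2.15e-06 + 10.8/3.83 = 3.744e+06 d.
q = Δh / Σ(b_i/K_i) = 5.92 / 3.744e+06 = 1.581e-06 m/day.
In each layer the seepage velocity is v_i = q/n_i, so the layer transit time is t_i = b_i·n_i / q:
  layer 1 (silty sand): t_1 = 4.24 × 0.25 / 1.581e-06 = 6.704e+05 d
  layer 2 (weathered basalt): t_2 = 11.2 × 0.11 / 1.581e-06 = 7.792e+05 d
  layer 3 (clay): t_3 = 8.05 × 0.01 / 1.581e-06 = 50914 d
  layer 4 (fractured sandstone): t_4 = 10.8 × 0.04 / 1.581e-06 = 2.732e+05 d
Total t = Σ t_i = 1.774e+06 days = 4856 years.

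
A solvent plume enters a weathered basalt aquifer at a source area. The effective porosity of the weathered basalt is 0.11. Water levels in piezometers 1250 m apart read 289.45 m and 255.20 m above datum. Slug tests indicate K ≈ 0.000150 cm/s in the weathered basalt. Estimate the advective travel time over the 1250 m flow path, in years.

106

Convert K: 0.000150 cm/s × 864 = 0.1296 m/day.
Hydraulic gradient i = (289.45 − 255.20) / 1250 = 34.25 / 1250 = 0.02740.
Darcy flux q = K · i = 0.1296 × 0.02740 = 0.003551 m/day.
Seepage velocity v = q / n_e = 0.003551 / 0.11 = 0.03228 m/day.
Travel time t = L / v = 1250 / 0.03228 = 38721 days = 106.0 years.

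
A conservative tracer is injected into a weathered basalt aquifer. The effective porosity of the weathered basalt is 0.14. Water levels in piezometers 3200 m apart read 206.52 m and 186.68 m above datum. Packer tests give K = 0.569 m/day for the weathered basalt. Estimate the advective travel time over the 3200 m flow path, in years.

348

Hydraulic gradient i = (206.52 − 186.68) / 3200 = 19.84 / 3200 = 0.006200.
Darcy flux q = K · i = 0.5690 × 0.006200 = 0.003528 m/day.
Seepage velocity v = q / n_e = 0.003528 / 0.14 = 0.02520 m/day.
Travel time t = L / v = 3200 / 0.02520 = 1.270e+05 days = 347.7 years.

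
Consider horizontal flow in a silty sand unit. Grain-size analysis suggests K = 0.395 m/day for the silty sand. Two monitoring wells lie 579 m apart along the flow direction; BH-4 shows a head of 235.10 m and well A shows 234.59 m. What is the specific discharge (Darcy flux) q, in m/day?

0.000348

Hydraulic gradient i = (235.10 − 234.59) / 579 = 0.51 / 579 = 0.0008808.
Specific discharge q = K · i = 0.3950 × 0.0008808 = 0.0003479 m/day.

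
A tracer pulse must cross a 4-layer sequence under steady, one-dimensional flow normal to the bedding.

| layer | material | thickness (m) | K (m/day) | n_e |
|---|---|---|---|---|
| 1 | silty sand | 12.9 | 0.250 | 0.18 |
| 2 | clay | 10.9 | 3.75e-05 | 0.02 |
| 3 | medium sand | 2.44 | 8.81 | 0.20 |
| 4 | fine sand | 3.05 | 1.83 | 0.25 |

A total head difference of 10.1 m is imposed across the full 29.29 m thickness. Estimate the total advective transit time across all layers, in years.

299

With flow normal to the layers, continuity requires the same specific discharge q through every layer.
Σ(b_i/K_i) = 12.9/0.250 + 10.9/3.75e-05 + 2.44/8.81 + 3.05/1.83 = 2.907e+05 d.
q = Δh / Σ(b_i/K_i) = 10.1 / 2.907e+05 = 3.474e-05 m/day.
In each layer the seepage velocity is v_i = q/n_i, so the layer transit time is t_i = b_i·n_i / q:
  layer 1 (silty sand): t_1 = 12.9 × 0.18 / 3.474e-05 = 66837 d
  layer 2 (clay): t_2 = 10.9 × 0.02 / 3.474e-05 = 6275 d
  layer 3 (medium sand): t_3 = 2.44 × 0.20 / 3.474e-05 = 14047 d
  layer 4 (fine sand): t_4 = 3.05 × 0.25 / 3.474e-05 = 21948 d
Total t = Σ t_i = 1.091e+05 days = 298.7 years.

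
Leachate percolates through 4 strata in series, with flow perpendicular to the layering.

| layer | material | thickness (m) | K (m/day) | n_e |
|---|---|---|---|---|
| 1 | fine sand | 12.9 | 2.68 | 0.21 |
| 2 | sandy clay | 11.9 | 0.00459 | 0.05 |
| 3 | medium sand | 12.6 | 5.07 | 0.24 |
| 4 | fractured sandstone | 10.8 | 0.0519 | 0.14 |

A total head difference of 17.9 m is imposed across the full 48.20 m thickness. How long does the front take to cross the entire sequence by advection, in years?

With flow normal to the layers, continuity requires the same specific discharge q through every layer.
Σ(b_i/K_i) = 12.9/2.68 + 11.9/0.00459 + 12.6/5.07 + 10.8/0.0519 = 2808 d.
q = Δh / Σ(b_i/K_i) = 17.9 / 2808 = 0.006375 m/day.
In each layer the seepage velocity is v_i = q/n_i, so the layer transit time is t_i = b_i·n_i / q:
  layer 1 (fine sand): t_1 = 12.9 × 0.21 / 0.006375 = 425.0 d
  layer 2 (sandy clay): t_2 = 11.9 × 0.05 / 0.006375 = 93.34 d
  layer 3 (medium sand): t_3 = 12.6 × 0.24 / 0.006375 = 474.4 d
  layer 4 (fractured sandstone): t_4 = 10.8 × 0.14 / 0.006375 = 237.2 d
Total t = Σ t_i = 1230 days = 3.367 years.

3.37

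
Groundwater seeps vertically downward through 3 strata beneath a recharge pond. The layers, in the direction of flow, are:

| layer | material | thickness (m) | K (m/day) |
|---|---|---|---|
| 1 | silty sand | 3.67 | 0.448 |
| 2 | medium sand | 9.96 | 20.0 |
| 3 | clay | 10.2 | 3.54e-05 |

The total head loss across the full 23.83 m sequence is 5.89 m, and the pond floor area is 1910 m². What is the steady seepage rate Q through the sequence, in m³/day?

Flow is perpendicular to layering, so the layers act in series and the equivalent K is the thickness-weighted harmonic mean.
Total thickness L = 3.67 + 9.96 + 10.2 = 23.83 m.
Σ(b_i/K_i) = 3.67/0.448 + 9.96/20.0 + 10.2/3.54e-05 = 2.881e+05 d.
K_eq = L / Σ(b_i/K_i) = 23.83 / 2.881e+05 = 8.270e-05 m/day.
Q = K_eq · A · (Δh/L) = 8.270e-05 × 1910 × (5.89/23.83) = 0.03904 m³/day.

0.0390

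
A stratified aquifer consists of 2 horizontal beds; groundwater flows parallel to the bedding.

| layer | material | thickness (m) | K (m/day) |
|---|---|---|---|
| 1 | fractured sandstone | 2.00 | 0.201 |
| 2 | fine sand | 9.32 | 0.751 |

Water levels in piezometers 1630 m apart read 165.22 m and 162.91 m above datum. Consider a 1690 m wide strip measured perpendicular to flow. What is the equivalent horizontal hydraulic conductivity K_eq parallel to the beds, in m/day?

0.654

Flow is parallel to layering, so each bed carries its own Darcy discharge and the transmissivities add.
Σ(K_i·b_i) = 0.201×2.00 + 0.751×9.32 = 7.401 m²/day.
Total thickness b = 11.32 m, so K_eq = Σ(K_i·b_i)/b = 0.6538 m/day.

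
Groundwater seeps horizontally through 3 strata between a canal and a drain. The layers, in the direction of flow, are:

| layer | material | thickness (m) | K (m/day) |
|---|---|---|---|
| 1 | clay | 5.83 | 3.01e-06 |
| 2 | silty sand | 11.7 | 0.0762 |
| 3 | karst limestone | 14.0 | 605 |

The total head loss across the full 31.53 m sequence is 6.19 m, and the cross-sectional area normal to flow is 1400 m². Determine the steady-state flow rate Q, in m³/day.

0.00447

Flow is perpendicular to layering, so the layers act in series and the equivalent K is the thickness-weighted harmonic mean.
Total thickness L = 5.83 + 11.7 + 14.0 = 31.53 m.
Σ(b_i/K_i) = 5.83/3.01e-06 + 11.7/0.0762 + 14.0/605 = 1.937e+06 d.
K_eq = L / Σ(b_i/K_i) = 31.53 / 1.937e+06 = 1.628e-05 m/day.
Q = K_eq · A · (Δh/L) = 1.628e-05 × 1400 × (6.19/31.53) = 0.004474 m³/day.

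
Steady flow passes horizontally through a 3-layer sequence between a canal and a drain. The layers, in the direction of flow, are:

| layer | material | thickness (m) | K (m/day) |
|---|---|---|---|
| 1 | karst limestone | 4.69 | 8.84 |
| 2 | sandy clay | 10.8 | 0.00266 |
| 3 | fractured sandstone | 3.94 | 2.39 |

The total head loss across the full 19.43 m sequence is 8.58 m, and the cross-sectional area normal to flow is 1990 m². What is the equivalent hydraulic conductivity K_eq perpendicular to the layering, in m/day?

0.00478

Flow is perpendicular to layering, so the layers act in series and the equivalent K is the thickness-weighted harmonic mean.
Total thickness L = 4.69 + 10.8 + 3.94 = 19.43 m.
Σ(b_i/K_i) = 4.69/8.84 + 10.8/0.00266 + 3.94/2.39 = 4062 d.
K_eq = L / Σ(b_i/K_i) = 19.43 / 4062 = 0.004783 m/day.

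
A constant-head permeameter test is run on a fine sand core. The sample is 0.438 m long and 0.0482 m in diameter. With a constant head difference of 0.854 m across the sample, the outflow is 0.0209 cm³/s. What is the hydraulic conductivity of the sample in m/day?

0.508

Cross-sectional area A = π·(d/2)² = π × (0.0482/2)² = 0.001825 m².
Convert discharge: 0.0209 cm³/s = 2.090e-08 m³/s.
Darcy's law rearranged: K = Q·L / (A·Δh) = 2.090e-08 × 0.438 / (0.001825 × 0.854) = 5.875e-06 m/s = 0.5076 m/day.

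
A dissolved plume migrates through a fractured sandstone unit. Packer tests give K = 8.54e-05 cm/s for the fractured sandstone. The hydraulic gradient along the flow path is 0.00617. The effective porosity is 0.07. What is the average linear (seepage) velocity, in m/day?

Convert K: 8.54e-05 cm/s × 864 = 0.07379 m/day.
Hydraulic gradient i = 0.00617.
Darcy flux q = K · i = 0.07379 × 0.006170 = 0.0004553 m/day.
Seepage velocity v = q / n_e = 0.0004553 / 0.07 = 0.006504 m/day.

0.00650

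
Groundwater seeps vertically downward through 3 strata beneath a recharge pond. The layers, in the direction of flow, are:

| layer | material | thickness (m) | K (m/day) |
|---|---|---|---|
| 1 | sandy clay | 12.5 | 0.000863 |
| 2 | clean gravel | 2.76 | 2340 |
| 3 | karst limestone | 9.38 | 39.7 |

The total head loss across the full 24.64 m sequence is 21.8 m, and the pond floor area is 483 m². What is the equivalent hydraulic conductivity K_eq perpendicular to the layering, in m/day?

Flow is perpendicular to layering, so the layers act in series and the equivalent K is the thickness-weighted harmonic mean.
Total thickness L = 12.5 + 2.76 + 9.38 = 24.64 m.
Σ(b_i/K_i) = 12.5/0.000863 + 2.76/2340 + 9.38/39.7 = 14485 d.
K_eq = L / Σ(b_i/K_i) = 24.64 / 14485 = 0.001701 m/day.

0.00170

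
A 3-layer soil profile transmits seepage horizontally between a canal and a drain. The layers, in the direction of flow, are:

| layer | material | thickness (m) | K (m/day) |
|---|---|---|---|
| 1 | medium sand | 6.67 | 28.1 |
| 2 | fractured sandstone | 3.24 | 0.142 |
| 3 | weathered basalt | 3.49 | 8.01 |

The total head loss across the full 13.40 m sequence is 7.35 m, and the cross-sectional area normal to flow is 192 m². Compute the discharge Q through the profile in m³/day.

60.1

Flow is perpendicular to layering, so the layers act in series and the equivalent K is the thickness-weighted harmonic mean.
Total thickness L = 6.67 + 3.24 + 3.49 = 13.40 m.
Σ(b_i/K_i) = 6.67/28.1 + 3.24/0.142 + 3.49/8.01 = 23.49 d.
K_eq = L / Σ(b_i/K_i) = 13.40 / 23.49 = 0.5705 m/day.
Q = K_eq · A · (Δh/L) = 0.5705 × 192 × (7.35/13.40) = 60.08 m³/day.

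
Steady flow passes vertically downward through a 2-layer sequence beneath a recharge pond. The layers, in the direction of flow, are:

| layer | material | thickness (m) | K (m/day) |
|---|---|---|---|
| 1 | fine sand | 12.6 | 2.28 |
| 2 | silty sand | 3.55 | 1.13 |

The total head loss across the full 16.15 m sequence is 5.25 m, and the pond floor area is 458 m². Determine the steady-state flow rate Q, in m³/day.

Flow is perpendicular to layering, so the layers act in series and the equivalent K is the thickness-weighted harmonic mean.
Total thickness L = 12.6 + 3.55 = 16.15 m.
Σ(b_i/K_i) = 12.6/2.28 + 3.55/1.13 = 8.668 d.
K_eq = L / Σ(b_i/K_i) = 16.15 / 8.668 = 1.863 m/day.
Q = K_eq · A · (Δh/L) = 1.863 × 458 × (5.25/16.15) = 277.4 m³/day.

277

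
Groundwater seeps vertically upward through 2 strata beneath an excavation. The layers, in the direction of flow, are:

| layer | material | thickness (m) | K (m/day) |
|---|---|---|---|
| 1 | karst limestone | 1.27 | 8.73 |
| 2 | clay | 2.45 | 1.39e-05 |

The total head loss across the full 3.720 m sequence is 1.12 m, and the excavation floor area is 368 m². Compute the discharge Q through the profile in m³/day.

0.00234

Flow is perpendicular to layering, so the layers act in series and the equivalent K is the thickness-weighted harmonic mean.
Total thickness L = 1.27 + 2.45 = 3.720 m.
Σ(b_i/K_i) = 1.27/8.73 + 2.45/1.39e-05 = 1.763e+05 d.
K_eq = L / Σ(b_i/K_i) = 3.720 / 1.763e+05 = 2.111e-05 m/day.
Q = K_eq · A · (Δh/L) = 2.111e-05 × 368 × (1.12/3.720) = 0.002338 m³/day.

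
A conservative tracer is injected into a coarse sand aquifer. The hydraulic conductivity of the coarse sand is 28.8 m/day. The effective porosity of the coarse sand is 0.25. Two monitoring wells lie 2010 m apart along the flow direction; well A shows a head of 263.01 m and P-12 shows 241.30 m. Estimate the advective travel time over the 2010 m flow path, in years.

4.42

Hydraulic gradient i = (263.01 − 241.30) / 2010 = 21.71 / 2010 = 0.01080.
Darcy flux q = K · i = 28.80 × 0.01080 = 0.3111 m/day.
Seepage velocity v = q / n_e = 0.3111 / 0.25 = 1.244 m/day.
Travel time t = L / v = 2010 / 1.244 = 1615 days = 4.423 years.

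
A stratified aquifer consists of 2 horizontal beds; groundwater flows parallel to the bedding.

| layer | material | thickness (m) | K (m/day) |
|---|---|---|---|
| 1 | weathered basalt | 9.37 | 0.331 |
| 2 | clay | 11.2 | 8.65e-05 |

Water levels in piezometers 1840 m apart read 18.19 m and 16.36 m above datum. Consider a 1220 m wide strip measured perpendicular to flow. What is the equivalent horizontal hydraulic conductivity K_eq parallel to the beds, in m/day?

0.151

Flow is parallel to layering, so each bed carries its own Darcy discharge and the transmissivities add.
Σ(K_i·b_i) = 0.331×9.37 + 8.65e-05×11.2 = 3.102 m²/day.
Total thickness b = 20.57 m, so K_eq = Σ(K_i·b_i)/b = 0.1508 m/day.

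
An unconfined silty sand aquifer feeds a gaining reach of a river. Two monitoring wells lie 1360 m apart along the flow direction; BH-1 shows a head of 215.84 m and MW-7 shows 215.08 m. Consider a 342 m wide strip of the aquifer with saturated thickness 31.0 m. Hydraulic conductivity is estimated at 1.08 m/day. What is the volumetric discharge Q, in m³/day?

6.40

Cross-sectional area A = 342 × 31.0 = 10602 m².
Hydraulic gradient i = (215.84 − 215.08) / 1360 = 0.76 / 1360 = 0.0005588.
Darcy's law: Q = K · A · i = 1.080 × 10602 × 0.0005588 = 6.399 m³/day.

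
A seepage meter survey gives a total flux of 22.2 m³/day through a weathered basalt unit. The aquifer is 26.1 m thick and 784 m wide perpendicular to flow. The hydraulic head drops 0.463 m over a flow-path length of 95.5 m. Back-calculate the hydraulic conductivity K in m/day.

0.224

Cross-sectional area A = 784 × 26.1 = 20462 m².
Hydraulic gradient i = Δh / L = 0.463 / 95.5 = 0.004848.
From Q = K·A·i, K = Q / (A·i) = 22.2 / (20462 × 0.004848) = 0.2238 m/day.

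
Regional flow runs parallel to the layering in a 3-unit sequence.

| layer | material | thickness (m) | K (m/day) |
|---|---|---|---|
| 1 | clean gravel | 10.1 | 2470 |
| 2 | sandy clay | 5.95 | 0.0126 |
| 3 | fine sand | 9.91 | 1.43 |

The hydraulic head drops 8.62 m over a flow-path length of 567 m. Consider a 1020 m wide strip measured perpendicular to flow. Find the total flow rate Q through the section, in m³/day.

387000

Flow is parallel to layering, so each bed carries its own Darcy discharge and the transmissivities add.
Σ(K_i·b_i) = 2470×10.1 + 0.0126×5.95 + 1.43×9.91 = 24961 m²/day.
Hydraulic gradient i = Δh / L = 8.62 / 567 = 0.01520.
Q = Σ(K_i·b_i) · W · i = 24961 × 1020 × 0.01520 = 3.871e+05 m³/day.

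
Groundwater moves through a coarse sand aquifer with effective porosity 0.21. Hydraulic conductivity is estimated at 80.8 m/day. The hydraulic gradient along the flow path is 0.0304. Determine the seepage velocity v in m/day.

11.7

Hydraulic gradient i = 0.0304.
Darcy flux q = K · i = 80.80 × 0.03040 = 2.456 m/day.
Seepage velocity v = q / n_e = 2.456 / 0.21 = 11.70 m/day.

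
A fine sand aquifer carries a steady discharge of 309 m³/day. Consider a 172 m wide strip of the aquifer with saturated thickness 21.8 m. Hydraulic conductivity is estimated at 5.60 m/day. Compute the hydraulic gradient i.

Cross-sectional area A = 172 × 21.8 = 3750 m².
From Q = K·A·i, i = Q / (K·A) = 309 / (5.600 × 3750) = 0.01472.

0.0147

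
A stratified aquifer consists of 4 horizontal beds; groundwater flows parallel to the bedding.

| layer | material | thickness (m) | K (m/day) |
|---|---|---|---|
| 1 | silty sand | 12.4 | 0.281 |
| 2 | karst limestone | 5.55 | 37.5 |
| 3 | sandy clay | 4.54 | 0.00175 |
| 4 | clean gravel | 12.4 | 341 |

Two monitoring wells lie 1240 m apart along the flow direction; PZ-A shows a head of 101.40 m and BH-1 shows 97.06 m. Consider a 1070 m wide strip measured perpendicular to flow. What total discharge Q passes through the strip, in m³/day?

16600

Flow is parallel to layering, so each bed carries its own Darcy discharge and the transmissivities add.
Σ(K_i·b_i) = 0.281×12.4 + 37.5×5.55 + 0.00175×4.54 + 341×12.4 = 4440 m²/day.
Hydraulic gradient i = (101.40 − 97.06) / 1240 = 4.34 / 1240 = 0.003500.
Q = Σ(K_i·b_i) · W · i = 4440 × 1070 × 0.003500 = 16628 m³/day.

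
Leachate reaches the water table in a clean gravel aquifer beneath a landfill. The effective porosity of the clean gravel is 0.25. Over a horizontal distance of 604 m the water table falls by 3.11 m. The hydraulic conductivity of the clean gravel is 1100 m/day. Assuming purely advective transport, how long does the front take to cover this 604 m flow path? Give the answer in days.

Hydraulic gradient i = Δh / L = 3.11 / 604 = 0.005149.
Darcy flux q = K · i = 1100 × 0.005149 = 5.664 m/day.
Seepage velocity v = q / n_e = 5.664 / 0.25 = 22.66 m/day.
Travel time t = L / v = 604 / 22.66 = 26.66 days.

26.7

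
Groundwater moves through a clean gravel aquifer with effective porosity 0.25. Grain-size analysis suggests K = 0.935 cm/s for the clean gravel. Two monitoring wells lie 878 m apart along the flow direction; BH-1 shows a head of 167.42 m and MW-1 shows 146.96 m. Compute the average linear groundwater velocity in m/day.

75.3

Convert K: 0.935 cm/s × 864 = 807.8 m/day.
Hydraulic gradient i = (167.42 − 146.96) / 878 = 20.46 / 878 = 0.02330.
Darcy flux q = K · i = 807.8 × 0.02330 = 18.83 m/day.
Seepage velocity v = q / n_e = 18.83 / 0.25 = 75.30 m/day.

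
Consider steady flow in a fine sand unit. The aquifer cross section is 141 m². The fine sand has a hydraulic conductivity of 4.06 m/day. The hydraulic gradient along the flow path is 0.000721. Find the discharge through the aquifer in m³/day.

Hydraulic gradient i = 0.000721.
Darcy's law: Q = K · A · i = 4.060 × 141.0 × 0.0007210 = 0.4127 m³/day.

0.413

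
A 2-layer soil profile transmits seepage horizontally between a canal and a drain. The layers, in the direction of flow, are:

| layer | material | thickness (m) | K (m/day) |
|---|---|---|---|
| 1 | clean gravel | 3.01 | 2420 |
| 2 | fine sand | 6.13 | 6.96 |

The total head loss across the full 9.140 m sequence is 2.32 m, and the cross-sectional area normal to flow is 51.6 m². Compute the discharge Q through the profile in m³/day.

136

Flow is perpendicular to layering, so the layers act in series and the equivalent K is the thickness-weighted harmonic mean.
Total thickness L = 3.01 + 6.13 = 9.140 m.
Σ(b_i/K_i) = 3.01/2420 + 6.13/6.96 = 0.8820 d.
K_eq = L / Σ(b_i/K_i) = 9.140 / 0.8820 = 10.36 m/day.
Q = K_eq · A · (Δh/L) = 10.36 × 51.6 × (2.32/9.140) = 135.7 m³/day.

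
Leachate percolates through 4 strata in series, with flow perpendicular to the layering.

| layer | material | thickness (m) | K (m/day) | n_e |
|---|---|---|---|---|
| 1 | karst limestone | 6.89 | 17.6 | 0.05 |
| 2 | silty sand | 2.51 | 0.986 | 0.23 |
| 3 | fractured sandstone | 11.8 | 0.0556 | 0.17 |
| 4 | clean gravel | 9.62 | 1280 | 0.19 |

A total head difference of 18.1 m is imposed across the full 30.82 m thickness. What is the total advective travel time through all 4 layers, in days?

With flow normal to the layers, continuity requires the same specific discharge q through every layer.
Σ(b_i/K_i) = 6.89/17.6 + 2.51/0.986 + 11.8/0.0556 + 9.62/1280 = 215.2 d.
q = Δh / Σ(b_i/K_i) = 18.1 / 215.2 = 0.08412 m/day.
In each layer the seepage velocity is v_i = q/n_i, so the layer transit time is t_i = b_i·n_i / q:
  layer 1 (karst limestone): t_1 = 6.89 × 0.05 / 0.08412 = 4.095 d
  layer 2 (silty sand): t_2 = 2.51 × 0.23 / 0.08412 = 6.863 d
  layer 3 (fractured sandstone): t_3 = 11.8 × 0.17 / 0.08412 = 23.85 d
  layer 4 (clean gravel): t_4 = 9.62 × 0.19 / 0.08412 = 21.73 d
Total t = Σ t_i = 56.54 days.

56.5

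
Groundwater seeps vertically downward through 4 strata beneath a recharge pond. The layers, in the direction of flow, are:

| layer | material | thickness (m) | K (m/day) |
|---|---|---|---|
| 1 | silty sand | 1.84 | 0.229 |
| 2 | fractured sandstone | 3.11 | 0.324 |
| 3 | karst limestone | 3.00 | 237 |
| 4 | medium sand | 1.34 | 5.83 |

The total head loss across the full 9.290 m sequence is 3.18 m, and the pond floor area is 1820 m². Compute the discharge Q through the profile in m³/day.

324

Flow is perpendicular to layering, so the layers act in series and the equivalent K is the thickness-weighted harmonic mean.
Total thickness L = 1.84 + 3.11 + 3.00 + 1.34 = 9.290 m.
Σ(b_i/K_i) = 1.84/0.229 + 3.11/0.324 + 3.00/237 + 1.34/5.83 = 17.88 d.
K_eq = L / Σ(b_i/K_i) = 9.290 / 17.88 = 0.5197 m/day.
Q = K_eq · A · (Δh/L) = 0.5197 × 1820 × (3.18/9.290) = 323.8 m³/day.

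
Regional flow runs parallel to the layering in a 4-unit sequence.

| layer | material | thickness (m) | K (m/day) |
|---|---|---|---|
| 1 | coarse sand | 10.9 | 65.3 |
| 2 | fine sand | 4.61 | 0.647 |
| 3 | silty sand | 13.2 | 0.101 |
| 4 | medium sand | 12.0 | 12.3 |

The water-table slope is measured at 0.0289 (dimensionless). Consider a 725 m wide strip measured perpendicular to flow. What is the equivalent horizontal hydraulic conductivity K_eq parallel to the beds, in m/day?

21.2

Flow is parallel to layering, so each bed carries its own Darcy discharge and the transmissivities add.
Σ(K_i·b_i) = 65.3×10.9 + 0.647×4.61 + 0.101×13.2 + 12.3×12.0 = 863.7 m²/day.
Total thickness b = 40.71 m, so K_eq = Σ(K_i·b_i)/b = 21.22 m/day.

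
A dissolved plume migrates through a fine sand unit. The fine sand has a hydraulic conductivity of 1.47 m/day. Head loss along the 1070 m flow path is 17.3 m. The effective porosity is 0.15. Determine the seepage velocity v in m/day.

0.158

Hydraulic gradient i = Δh / L = 17.3 / 1070 = 0.01617.
Darcy flux q = K · i = 1.470 × 0.01617 = 0.02377 m/day.
Seepage velocity v = q / n_e = 0.02377 / 0.15 = 0.1584 m/day.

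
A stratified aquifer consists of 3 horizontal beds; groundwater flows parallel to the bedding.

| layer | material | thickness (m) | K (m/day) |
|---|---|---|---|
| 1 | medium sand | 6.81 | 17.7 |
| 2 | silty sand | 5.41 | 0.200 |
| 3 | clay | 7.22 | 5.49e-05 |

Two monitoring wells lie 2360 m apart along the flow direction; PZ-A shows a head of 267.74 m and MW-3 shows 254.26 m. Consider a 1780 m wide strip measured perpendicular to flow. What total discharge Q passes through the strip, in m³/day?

1240

Flow is parallel to layering, so each bed carries its own Darcy discharge and the transmissivities add.
Σ(K_i·b_i) = 17.7×6.81 + 0.200×5.41 + 5.49e-05×7.22 = 121.6 m²/day.
Hydraulic gradient i = (267.74 − 254.26) / 2360 = 13.48 / 2360 = 0.005712.
Q = Σ(K_i·b_i) · W · i = 121.6 × 1780 × 0.005712 = 1237 m³/day.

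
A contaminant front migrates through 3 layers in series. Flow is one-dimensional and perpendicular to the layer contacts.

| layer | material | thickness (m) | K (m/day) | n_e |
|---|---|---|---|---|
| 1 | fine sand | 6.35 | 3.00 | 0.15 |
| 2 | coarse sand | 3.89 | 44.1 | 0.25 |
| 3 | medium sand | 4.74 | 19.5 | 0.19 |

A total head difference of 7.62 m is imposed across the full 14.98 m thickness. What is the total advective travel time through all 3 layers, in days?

0.908

With flow normal to the layers, continuity requires the same specific discharge q through every layer.
Σ(b_i/K_i) = 6.35/3.00 + 3.89/44.1 + 4.74/19.5 = 2.448 d.
q = Δh / Σ(b_i/K_i) = 7.62 / 2.448 = 3.113 m/day.
In each layer the seepage velocity is v_i = q/n_i, so the layer transit time is t_i = b_i·n_i / q:
  layer 1 (fine sand): t_1 = 6.35 × 0.15 / 3.113 = 0.3060 d
  layer 2 (coarse sand): t_2 = 3.89 × 0.25 / 3.113 = 0.3124 d
  layer 3 (medium sand): t_3 = 4.74 × 0.19 / 3.113 = 0.2893 d
Total t = Σ t_i = 0.9077 days.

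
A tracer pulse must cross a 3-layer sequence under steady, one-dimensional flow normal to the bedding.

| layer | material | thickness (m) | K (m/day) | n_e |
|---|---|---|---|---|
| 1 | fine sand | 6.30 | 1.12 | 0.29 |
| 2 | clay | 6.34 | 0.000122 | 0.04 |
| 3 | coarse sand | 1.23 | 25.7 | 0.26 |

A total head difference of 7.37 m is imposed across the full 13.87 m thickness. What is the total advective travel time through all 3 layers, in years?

With flow normal to the layers, continuity requires the same specific discharge q through every layer.
Σ(b_i/K_i) = 6.30/1.12 + 6.34/0.000122 + 1.23/25.7 = 51973 d.
q = Δh / Σ(b_i/K_i) = 7.37 / 51973 = 0.0001418 m/day.
In each layer the seepage velocity is v_i = q/n_i, so the layer transit time is t_i = b_i·n_i / q:
  layer 1 (fine sand): t_1 = 6.30 × 0.29 / 0.0001418 = 12884 d
  layer 2 (clay): t_2 = 6.34 × 0.04 / 0.0001418 = 1788 d
  layer 3 (coarse sand): t_3 = 1.23 × 0.26 / 0.0001418 = 2255 d
Total t = Σ t_i = 16928 days = 46.34 years.

46.3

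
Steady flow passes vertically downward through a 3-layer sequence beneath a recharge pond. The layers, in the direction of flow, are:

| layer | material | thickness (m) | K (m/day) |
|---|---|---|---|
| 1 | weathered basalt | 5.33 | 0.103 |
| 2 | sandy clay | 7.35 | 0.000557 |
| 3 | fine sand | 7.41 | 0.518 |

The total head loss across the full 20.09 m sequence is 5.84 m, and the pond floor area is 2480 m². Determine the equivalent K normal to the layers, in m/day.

Flow is perpendicular to layering, so the layers act in series and the equivalent K is the thickness-weighted harmonic mean.
Total thickness L = 5.33 + 7.35 + 7.41 = 20.09 m.
Σ(b_i/K_i) = 5.33/0.103 + 7.35/0.000557 + 7.41/0.518 = 13262 d.
K_eq = L / Σ(b_i/K_i) = 20.09 / 13262 = 0.001515 m/day.

0.00151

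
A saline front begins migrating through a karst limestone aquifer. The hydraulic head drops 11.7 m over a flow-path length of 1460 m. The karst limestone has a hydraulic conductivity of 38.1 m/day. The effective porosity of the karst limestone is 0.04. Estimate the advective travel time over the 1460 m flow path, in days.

Hydraulic gradient i = Δh / L = 11.7 / 1460 = 0.008014.
Darcy flux q = K · i = 38.10 × 0.008014 = 0.3053 m/day.
Seepage velocity v = q / n_e = 0.3053 / 0.04 = 7.633 m/day.
Travel time t = L / v = 1460 / 7.633 = 191.3 days.

191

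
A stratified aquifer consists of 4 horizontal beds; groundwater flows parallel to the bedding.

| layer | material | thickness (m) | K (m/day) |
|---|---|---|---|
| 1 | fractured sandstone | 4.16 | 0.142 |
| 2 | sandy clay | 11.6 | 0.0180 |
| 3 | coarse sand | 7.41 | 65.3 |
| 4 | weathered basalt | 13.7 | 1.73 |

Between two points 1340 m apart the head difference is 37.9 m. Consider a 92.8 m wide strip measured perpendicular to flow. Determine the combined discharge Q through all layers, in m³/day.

1330

Flow is parallel to layering, so each bed carries its own Darcy discharge and the transmissivities add.
Σ(K_i·b_i) = 0.142×4.16 + 0.0180×11.6 + 65.3×7.41 + 1.73×13.7 = 508.4 m²/day.
Hydraulic gradient i = Δh / L = 37.9 / 1340 = 0.02828.
Q = Σ(K_i·b_i) · W · i = 508.4 × 92.8 × 0.02828 = 1334 m³/day.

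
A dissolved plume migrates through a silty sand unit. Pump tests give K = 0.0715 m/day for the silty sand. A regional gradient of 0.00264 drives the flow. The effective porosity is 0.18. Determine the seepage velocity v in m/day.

Hydraulic gradient i = 0.00264.
Darcy flux q = K · i = 0.07150 × 0.002640 = 0.0001888 m/day.
Seepage velocity v = q / n_e = 0.0001888 / 0.18 = 0.001049 m/day.

0.00105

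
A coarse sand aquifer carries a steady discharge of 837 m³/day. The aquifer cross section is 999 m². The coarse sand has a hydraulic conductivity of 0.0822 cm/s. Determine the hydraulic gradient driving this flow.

Convert K: 0.0822 cm/s × 864 = 71.02 m/day.
From Q = K·A·i, i = Q / (K·A) = 837 / (71.02 × 999.0) = 0.01180.

0.0118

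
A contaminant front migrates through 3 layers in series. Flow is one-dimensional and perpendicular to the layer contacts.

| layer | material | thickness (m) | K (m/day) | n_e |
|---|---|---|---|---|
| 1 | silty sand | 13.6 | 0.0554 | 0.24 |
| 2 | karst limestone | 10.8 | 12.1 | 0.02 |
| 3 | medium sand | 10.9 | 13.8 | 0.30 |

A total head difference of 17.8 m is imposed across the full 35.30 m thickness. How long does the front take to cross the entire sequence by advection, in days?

With flow normal to the layers, continuity requires the same specific discharge q through every layer.
Σ(b_i/K_i) = 13.6/0.0554 + 10.8/12.1 + 10.9/13.8 = 247.2 d.
q = Δh / Σ(b_i/K_i) = 17.8 / 247.2 = 0.07202 m/day.
In each layer the seepage velocity is v_i = q/n_i, so the layer transit time is t_i = b_i·n_i / q:
  layer 1 (silty sand): t_1 = 13.6 × 0.24 / 0.07202 = 45.32 d
  layer 2 (karst limestone): t_2 = 10.8 × 0.02 / 0.07202 = 2.999 d
  layer 3 (medium sand): t_3 = 10.9 × 0.30 / 0.07202 = 45.41 d
Total t = Σ t_i = 93.73 days.

93.7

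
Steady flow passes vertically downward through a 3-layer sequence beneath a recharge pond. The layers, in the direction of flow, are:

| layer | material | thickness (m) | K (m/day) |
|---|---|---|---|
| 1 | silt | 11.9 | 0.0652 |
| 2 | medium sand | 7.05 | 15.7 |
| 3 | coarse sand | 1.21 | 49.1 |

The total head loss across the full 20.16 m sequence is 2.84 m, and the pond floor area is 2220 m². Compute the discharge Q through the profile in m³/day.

Flow is perpendicular to layering, so the layers act in series and the equivalent K is the thickness-weighted harmonic mean.
Total thickness L = 11.9 + 7.05 + 1.21 = 20.16 m.
Σ(b_i/K_i) = 11.9/0.0652 + 7.05/15.7 + 1.21/49.1 = 183.0 d.
K_eq = L / Σ(b_i/K_i) = 20.16 / 183.0 = 0.1102 m/day.
Q = K_eq · A · (Δh/L) = 0.1102 × 2220 × (2.84/20.16) = 34.45 m³/day.

34.5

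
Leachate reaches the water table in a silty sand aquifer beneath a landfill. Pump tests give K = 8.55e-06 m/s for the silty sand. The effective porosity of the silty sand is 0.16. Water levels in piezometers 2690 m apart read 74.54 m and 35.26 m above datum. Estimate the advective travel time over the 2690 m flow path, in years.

109

Convert K: 8.55e-06 m/s × 86400 = 0.7387 m/day.
Hydraulic gradient i = (74.54 − 35.26) / 2690 = 39.28 / 2690 = 0.01460.
Darcy flux q = K · i = 0.7387 × 0.01460 = 0.01079 m/day.
Seepage velocity v = q / n_e = 0.01079 / 0.16 = 0.06742 m/day.
Travel time t = L / v = 2690 / 0.06742 = 39900 days = 109.2 years.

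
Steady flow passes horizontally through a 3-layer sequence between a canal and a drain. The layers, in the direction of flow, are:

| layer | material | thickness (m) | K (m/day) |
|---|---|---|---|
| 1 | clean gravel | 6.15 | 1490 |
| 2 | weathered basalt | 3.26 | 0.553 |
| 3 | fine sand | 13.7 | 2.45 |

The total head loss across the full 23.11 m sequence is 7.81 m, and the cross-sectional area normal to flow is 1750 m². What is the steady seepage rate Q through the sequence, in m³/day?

Flow is perpendicular to layering, so the layers act in series and the equivalent K is the thickness-weighted harmonic mean.
Total thickness L = 6.15 + 3.26 + 13.7 = 23.11 m.
Σ(b_i/K_i) = 6.15/1490 + 3.26/0.553 + 13.7/2.45 = 11.49 d.
K_eq = L / Σ(b_i/K_i) = 23.11 / 11.49 = 2.011 m/day.
Q = K_eq · A · (Δh/L) = 2.011 × 1750 × (7.81/23.11) = 1189 m³/day.

1190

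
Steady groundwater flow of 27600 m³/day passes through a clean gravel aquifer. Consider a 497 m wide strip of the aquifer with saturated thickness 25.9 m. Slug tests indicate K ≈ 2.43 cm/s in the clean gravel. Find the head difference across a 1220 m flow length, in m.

1.25

Convert K: 2.43 cm/s × 864 = 2100 m/day.
Cross-sectional area A = 497 × 25.9 = 12872 m².
From Q = K·A·i, i = Q / (K·A) = 27600 / (2100 × 12872) = 0.001021.
Head loss Δh = i · L = 0.001021 × 1220 = 1.246 m.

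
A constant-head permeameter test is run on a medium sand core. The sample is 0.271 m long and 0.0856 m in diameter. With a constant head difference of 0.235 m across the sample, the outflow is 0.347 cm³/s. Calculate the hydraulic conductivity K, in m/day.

Cross-sectional area A = π·(d/2)² = π × (0.0856/2)² = 0.005755 m².
Convert discharge: 0.347 cm³/s = 3.470e-07 m³/s.
Darcy's law rearranged: K = Q·L / (A·Δh) = 3.470e-07 × 0.271 / (0.005755 × 0.235) = 6.953e-05 m/s = 6.008 m/day.

6.01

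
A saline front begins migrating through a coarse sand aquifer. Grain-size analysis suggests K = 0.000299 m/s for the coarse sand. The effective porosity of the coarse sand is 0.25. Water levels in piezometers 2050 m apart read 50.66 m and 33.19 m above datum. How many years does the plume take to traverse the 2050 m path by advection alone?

6.37

Convert K: 0.000299 m/s × 86400 = 25.83 m/day.
Hydraulic gradient i = (50.66 − 33.19) / 2050 = 17.47 / 2050 = 0.008522.
Darcy flux q = K · i = 25.83 × 0.008522 = 0.2202 m/day.
Seepage velocity v = q / n_e = 0.2202 / 0.25 = 0.8806 m/day.
Travel time t = L / v = 2050 / 0.8806 = 2328 days = 6.374 years.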